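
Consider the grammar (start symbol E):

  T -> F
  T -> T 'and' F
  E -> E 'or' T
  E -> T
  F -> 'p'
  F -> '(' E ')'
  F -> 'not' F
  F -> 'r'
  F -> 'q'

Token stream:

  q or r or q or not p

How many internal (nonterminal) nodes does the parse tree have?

13

[E [E [E [E [T [F q]]] or [T [F r]]] or [T [F q]]] or [T [F not [F p]]]]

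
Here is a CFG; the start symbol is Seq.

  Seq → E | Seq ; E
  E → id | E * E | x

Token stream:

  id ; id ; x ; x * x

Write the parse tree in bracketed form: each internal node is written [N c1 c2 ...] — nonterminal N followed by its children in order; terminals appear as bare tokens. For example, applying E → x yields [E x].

[Seq [Seq [Seq [Seq [E id]] ; [E id]] ; [E x]] ; [E [E x] * [E x]]]

Seq
Seq ; E
Seq ; E ; E
Seq ; E ; E ; E
E ; E ; E ; E
id ; E ; E ; E
id ; id ; E ; E
id ; id ; x ; E
id ; id ; x ; E * E
id ; id ; x ; x * E
id ; id ; x ; x * x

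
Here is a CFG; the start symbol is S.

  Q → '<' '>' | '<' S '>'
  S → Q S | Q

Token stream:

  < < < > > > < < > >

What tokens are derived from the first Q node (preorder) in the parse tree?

< < < > > >

[S [Q < [S [Q < [S [Q < >]] >]] >] [S [Q < [S [Q < >]] >]]]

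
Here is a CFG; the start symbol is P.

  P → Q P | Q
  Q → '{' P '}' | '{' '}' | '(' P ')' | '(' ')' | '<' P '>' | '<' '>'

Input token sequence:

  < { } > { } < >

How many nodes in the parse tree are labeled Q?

[P [Q < [P [Q { }]] >] [P [Q { }] [P [Q < >]]]]

4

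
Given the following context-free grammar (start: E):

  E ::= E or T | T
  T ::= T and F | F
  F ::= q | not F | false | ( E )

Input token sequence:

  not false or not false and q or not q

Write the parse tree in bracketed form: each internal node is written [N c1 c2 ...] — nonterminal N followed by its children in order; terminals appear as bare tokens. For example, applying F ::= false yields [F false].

E
E or T
E or T or T
T or T or T
F or T or T
not F or T or T
not false or T or T
not false or T and F or T
not false or F and F or T
not false or not F and F or T
not false or not false and F or T
not false or not false and q or T
not false or not false and q or F
not false or not false and q or not F
not false or not false and q or not q

[E [E [E [T [F not [F false]]]] or [T [T [F not [F false]]] and [F q]]] or [T [F not [F q]]]]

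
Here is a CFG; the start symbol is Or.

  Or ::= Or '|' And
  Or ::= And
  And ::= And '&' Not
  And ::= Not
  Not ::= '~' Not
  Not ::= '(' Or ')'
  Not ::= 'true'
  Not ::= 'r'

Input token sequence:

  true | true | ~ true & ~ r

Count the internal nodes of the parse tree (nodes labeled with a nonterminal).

13

[Or [Or [Or [And [Not true]]] | [And [Not true]]] | [And [And [Not ~ [Not true]]] & [Not ~ [Not r]]]]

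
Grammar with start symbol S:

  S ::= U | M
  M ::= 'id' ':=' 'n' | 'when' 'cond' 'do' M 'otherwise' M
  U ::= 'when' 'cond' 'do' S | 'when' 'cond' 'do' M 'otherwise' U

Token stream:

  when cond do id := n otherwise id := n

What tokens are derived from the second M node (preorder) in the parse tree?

[S [M when cond do [M id := n] otherwise [M id := n]]]

id := n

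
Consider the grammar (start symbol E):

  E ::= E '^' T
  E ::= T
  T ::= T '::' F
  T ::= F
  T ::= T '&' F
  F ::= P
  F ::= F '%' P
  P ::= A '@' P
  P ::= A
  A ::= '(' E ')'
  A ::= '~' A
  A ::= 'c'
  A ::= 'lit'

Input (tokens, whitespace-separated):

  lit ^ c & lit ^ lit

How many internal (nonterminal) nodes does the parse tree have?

19

[E [E [E [T [F [P [A lit]]]]] ^ [T [T [F [P [A c]]]] & [F [P [A lit]]]]] ^ [T [F [P [A lit]]]]]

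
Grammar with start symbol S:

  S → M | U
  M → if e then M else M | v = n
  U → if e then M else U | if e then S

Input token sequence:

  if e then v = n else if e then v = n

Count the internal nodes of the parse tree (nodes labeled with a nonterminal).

[S [U if e then [M v = n] else [U if e then [S [M v = n]]]]]

6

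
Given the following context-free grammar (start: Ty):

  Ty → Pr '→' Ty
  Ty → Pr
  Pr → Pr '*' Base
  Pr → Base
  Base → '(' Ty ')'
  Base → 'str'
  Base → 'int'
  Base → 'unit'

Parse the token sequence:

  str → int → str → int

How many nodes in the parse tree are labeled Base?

4

[Ty [Pr [Base str]] → [Ty [Pr [Base int]] → [Ty [Pr [Base str]] → [Ty [Pr [Base int]]]]]]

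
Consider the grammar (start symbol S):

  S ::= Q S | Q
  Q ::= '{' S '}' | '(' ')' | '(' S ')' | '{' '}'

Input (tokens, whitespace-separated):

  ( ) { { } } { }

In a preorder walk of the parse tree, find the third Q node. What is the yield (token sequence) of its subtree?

{ }

[S [Q ( )] [S [Q { [S [Q { }]] }] [S [Q { }]]]]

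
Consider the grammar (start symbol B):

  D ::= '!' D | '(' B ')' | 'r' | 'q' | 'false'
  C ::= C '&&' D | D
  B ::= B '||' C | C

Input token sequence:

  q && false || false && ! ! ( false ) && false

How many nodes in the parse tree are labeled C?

6

[B [B [C [C [D q]] && [D false]]] || [C [C [C [D false]] && [D ! [D ! [D ( [B [C [D false]]] )]]]] && [D false]]]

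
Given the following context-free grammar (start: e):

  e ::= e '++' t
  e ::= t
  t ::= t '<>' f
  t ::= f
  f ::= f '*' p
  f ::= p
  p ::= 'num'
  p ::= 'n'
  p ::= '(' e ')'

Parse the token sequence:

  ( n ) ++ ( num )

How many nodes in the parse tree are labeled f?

[e [e [t [f [p ( [e [t [f [p n]]]] )]]]] ++ [t [f [p ( [e [t [f [p num]]]] )]]]]

4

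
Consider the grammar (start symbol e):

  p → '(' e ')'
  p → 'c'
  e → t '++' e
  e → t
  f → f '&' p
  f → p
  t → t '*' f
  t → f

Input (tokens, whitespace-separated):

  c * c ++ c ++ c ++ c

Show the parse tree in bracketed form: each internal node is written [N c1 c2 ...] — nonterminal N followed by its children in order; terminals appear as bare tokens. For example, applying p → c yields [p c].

[e [t [t [f [p c]]] * [f [p c]]] ++ [e [t [f [p c]]] ++ [e [t [f [p c]]] ++ [e [t [f [p c]]]]]]]

e
t ++ e
t * f ++ e
f * f ++ e
p * f ++ e
c * f ++ e
c * p ++ e
c * c ++ e
c * c ++ t ++ e
c * c ++ f ++ e
c * c ++ p ++ e
c * c ++ c ++ e
c * c ++ c ++ t ++ e
c * c ++ c ++ f ++ e
c * c ++ c ++ p ++ e
c * c ++ c ++ c ++ e
c * c ++ c ++ c ++ t
c * c ++ c ++ c ++ f
c * c ++ c ++ c ++ p
c * c ++ c ++ c ++ c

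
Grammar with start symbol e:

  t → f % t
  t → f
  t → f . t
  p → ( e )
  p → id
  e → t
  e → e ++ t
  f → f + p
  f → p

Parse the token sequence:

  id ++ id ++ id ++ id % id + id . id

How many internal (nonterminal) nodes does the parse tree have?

24

[e [e [e [e [t [f [p id]]]] ++ [t [f [p id]]]] ++ [t [f [p id]]]] ++ [t [f [p id]] % [t [f [f [p id]] + [p id]] . [t [f [p id]]]]]]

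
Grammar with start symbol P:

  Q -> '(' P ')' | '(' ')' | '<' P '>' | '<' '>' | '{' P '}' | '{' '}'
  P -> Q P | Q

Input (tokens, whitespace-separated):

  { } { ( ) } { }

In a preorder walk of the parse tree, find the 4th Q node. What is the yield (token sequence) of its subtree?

[P [Q { }] [P [Q { [P [Q ( )]] }] [P [Q { }]]]]

{ }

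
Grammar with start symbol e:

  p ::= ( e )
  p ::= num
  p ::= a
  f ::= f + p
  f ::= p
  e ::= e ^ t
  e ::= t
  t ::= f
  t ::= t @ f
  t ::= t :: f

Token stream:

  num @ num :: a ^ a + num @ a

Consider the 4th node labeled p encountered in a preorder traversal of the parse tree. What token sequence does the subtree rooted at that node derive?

a

[e [e [t [t [t [f [p num]]] @ [f [p num]]] :: [f [p a]]]] ^ [t [t [f [f [p a]] + [p num]]] @ [f [p a]]]]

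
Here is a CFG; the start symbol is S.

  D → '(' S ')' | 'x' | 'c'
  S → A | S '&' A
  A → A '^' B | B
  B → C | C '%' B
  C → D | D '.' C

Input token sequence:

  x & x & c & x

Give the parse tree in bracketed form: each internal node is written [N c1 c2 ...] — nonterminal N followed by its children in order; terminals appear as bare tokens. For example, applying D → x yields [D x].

S
S & A
S & A & A
S & A & A & A
A & A & A & A
B & A & A & A
C & A & A & A
D & A & A & A
x & A & A & A
x & B & A & A
x & C & A & A
x & D & A & A
x & x & A & A
x & x & B & A
x & x & C & A
x & x & D & A
x & x & c & A
x & x & c & B
x & x & c & C
x & x & c & D
x & x & c & x

[S [S [S [S [A [B [C [D x]]]]] & [A [B [C [D x]]]]] & [A [B [C [D c]]]]] & [A [B [C [D x]]]]]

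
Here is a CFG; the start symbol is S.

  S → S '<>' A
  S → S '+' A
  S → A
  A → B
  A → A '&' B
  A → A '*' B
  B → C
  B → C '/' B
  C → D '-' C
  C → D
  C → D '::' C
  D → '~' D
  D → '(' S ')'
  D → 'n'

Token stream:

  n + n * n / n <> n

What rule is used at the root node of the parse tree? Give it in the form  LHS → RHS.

S → S '<>' A

[S [S [S [A [B [C [D n]]]]] + [A [A [B [C [D n]]]] * [B [C [D n]] / [B [C [D n]]]]]] <> [A [B [C [D n]]]]]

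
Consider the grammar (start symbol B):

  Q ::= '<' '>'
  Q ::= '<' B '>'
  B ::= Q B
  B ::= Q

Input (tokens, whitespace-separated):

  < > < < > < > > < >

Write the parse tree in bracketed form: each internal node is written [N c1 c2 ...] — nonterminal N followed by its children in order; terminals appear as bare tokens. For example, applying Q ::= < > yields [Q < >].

B
Q B
< > B
< > Q B
< > < B > B
< > < Q B > B
< > < < > B > B
< > < < > Q > B
< > < < > < > > B
< > < < > < > > Q
< > < < > < > > < >

[B [Q < >] [B [Q < [B [Q < >] [B [Q < >]]] >] [B [Q < >]]]]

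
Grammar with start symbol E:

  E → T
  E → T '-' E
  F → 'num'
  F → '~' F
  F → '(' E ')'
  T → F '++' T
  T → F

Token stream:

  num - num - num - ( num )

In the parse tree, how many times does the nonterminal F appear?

5

[E [T [F num]] - [E [T [F num]] - [E [T [F num]] - [E [T [F ( [E [T [F num]]] )]]]]]]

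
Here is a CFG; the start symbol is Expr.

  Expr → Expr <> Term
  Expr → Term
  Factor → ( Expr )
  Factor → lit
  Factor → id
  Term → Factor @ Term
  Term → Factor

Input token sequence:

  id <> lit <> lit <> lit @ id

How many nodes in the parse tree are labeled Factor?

5

[Expr [Expr [Expr [Expr [Term [Factor id]]] <> [Term [Factor lit]]] <> [Term [Factor lit]]] <> [Term [Factor lit] @ [Term [Factor id]]]]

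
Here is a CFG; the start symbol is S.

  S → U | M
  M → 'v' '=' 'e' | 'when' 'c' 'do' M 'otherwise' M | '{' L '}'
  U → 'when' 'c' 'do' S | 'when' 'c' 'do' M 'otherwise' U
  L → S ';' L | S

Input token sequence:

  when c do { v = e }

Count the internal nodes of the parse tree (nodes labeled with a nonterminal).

[S [U when c do [S [M { [L [S [M v = e]]] }]]]]

7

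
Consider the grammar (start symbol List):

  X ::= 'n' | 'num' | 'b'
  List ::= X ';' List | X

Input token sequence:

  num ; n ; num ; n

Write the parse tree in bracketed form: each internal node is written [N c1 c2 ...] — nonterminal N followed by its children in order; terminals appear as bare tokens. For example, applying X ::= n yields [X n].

List
X ; List
num ; List
num ; X ; List
num ; n ; List
num ; n ; X ; List
num ; n ; num ; List
num ; n ; num ; X
num ; n ; num ; n

[List [X num] ; [List [X n] ; [List [X num] ; [List [X n]]]]]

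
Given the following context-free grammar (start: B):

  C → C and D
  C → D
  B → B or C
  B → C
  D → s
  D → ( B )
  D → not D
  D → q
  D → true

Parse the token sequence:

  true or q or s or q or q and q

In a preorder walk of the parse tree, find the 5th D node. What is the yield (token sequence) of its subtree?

[B [B [B [B [B [C [D true]]] or [C [D q]]] or [C [D s]]] or [C [D q]]] or [C [C [D q]] and [D q]]]

q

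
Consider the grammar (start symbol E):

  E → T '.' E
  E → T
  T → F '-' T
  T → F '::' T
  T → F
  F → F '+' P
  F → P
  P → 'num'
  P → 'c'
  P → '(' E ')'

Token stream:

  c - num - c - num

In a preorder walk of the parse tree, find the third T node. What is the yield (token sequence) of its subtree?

[E [T [F [P c]] - [T [F [P num]] - [T [F [P c]] - [T [F [P num]]]]]]]

c - num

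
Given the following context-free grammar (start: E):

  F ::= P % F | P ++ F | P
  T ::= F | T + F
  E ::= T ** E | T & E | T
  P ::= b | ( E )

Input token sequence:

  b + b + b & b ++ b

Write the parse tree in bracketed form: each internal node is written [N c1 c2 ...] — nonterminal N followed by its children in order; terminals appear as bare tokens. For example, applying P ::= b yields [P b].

E
T & E
T + F & E
T + F + F & E
F + F + F & E
P + F + F & E
b + F + F & E
b + P + F & E
b + b + F & E
b + b + P & E
b + b + b & E
b + b + b & T
b + b + b & F
b + b + b & P ++ F
b + b + b & b ++ F
b + b + b & b ++ P
b + b + b & b ++ b

[E [T [T [T [F [P b]]] + [F [P b]]] + [F [P b]]] & [E [T [F [P b] ++ [F [P b]]]]]]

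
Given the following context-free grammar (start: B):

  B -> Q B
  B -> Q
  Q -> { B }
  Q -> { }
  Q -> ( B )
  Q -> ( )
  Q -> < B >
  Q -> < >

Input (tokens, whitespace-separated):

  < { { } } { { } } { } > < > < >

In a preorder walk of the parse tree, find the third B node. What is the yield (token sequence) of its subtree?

[B [Q < [B [Q { [B [Q { }]] }] [B [Q { [B [Q { }]] }] [B [Q { }]]]] >] [B [Q < >] [B [Q < >]]]]

{ }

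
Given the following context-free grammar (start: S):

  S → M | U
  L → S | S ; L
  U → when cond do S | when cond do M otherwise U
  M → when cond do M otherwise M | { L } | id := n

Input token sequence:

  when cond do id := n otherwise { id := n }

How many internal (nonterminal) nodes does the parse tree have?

[S [M when cond do [M id := n] otherwise [M { [L [S [M id := n]]] }]]]

7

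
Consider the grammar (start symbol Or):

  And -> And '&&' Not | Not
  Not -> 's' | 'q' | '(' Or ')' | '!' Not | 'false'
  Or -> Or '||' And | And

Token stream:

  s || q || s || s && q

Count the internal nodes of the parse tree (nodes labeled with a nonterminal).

14

[Or [Or [Or [Or [And [Not s]]] || [And [Not q]]] || [And [Not s]]] || [And [And [Not s]] && [Not q]]]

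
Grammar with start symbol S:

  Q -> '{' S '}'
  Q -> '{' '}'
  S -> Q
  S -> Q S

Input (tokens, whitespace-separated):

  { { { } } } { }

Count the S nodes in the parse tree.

[S [Q { [S [Q { [S [Q { }]] }]] }] [S [Q { }]]]

4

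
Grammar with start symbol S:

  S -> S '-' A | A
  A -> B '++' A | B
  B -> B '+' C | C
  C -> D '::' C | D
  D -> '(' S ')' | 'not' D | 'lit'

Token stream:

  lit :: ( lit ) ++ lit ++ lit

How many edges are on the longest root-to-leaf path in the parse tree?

11

[S [A [B [C [D lit] :: [C [D ( [S [A [B [C [D lit]]]]] )]]]] ++ [A [B [C [D lit]]] ++ [A [B [C [D lit]]]]]]]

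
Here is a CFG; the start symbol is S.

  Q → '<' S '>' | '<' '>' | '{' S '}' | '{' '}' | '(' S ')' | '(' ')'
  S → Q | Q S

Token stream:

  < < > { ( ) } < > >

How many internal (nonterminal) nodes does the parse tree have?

10

[S [Q < [S [Q < >] [S [Q { [S [Q ( )]] }] [S [Q < >]]]] >]]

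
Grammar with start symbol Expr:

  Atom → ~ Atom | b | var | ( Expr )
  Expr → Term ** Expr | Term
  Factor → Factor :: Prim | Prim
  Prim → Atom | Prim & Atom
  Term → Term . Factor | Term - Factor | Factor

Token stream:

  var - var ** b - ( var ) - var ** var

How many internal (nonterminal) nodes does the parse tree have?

[Expr [Term [Term [Factor [Prim [Atom var]]]] - [Factor [Prim [Atom var]]]] ** [Expr [Term [Term [Term [Factor [Prim [Atom b]]]] - [Factor [Prim [Atom ( [Expr [Term [Factor [Prim [Atom var]]]]] )]]]] - [Factor [Prim [Atom var]]]] ** [Expr [Term [Factor [Prim [Atom var]]]]]]]

32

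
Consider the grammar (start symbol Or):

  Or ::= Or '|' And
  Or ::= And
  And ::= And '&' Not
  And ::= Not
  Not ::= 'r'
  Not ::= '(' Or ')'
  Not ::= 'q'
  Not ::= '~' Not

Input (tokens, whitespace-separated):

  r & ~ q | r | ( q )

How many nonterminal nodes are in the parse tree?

15

[Or [Or [Or [And [And [Not r]] & [Not ~ [Not q]]]] | [And [Not r]]] | [And [Not ( [Or [And [Not q]]] )]]]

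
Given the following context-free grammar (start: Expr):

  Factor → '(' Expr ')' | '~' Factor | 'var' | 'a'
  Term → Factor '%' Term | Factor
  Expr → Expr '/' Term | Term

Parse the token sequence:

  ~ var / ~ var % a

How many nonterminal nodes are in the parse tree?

10

[Expr [Expr [Term [Factor ~ [Factor var]]]] / [Term [Factor ~ [Factor var]] % [Term [Factor a]]]]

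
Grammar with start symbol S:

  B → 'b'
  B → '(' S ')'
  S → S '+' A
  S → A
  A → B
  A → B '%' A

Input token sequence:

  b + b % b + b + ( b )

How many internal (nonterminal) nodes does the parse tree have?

17

[S [S [S [S [A [B b]]] + [A [B b] % [A [B b]]]] + [A [B b]]] + [A [B ( [S [A [B b]]] )]]]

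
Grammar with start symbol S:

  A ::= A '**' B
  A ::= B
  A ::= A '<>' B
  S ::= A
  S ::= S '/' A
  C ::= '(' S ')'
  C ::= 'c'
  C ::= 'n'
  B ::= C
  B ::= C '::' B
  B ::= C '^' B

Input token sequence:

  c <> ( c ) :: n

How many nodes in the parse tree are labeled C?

[S [A [A [B [C c]]] <> [B [C ( [S [A [B [C c]]]] )] :: [B [C n]]]]]

4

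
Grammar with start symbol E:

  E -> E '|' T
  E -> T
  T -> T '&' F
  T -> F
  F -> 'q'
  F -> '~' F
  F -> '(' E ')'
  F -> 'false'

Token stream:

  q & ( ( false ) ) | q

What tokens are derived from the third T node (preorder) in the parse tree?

( false )

[E [E [T [T [F q]] & [F ( [E [T [F ( [E [T [F false]]] )]]] )]]] | [T [F q]]]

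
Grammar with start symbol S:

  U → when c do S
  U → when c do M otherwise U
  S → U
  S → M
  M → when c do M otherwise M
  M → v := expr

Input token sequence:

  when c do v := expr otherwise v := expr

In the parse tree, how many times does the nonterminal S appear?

[S [M when c do [M v := expr] otherwise [M v := expr]]]

1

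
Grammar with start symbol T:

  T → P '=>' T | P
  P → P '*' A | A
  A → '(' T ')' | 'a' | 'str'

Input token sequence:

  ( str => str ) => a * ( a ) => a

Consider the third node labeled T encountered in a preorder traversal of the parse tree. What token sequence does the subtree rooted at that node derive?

[T [P [A ( [T [P [A str]] => [T [P [A str]]]] )]] => [T [P [P [A a]] * [A ( [T [P [A a]]] )]] => [T [P [A a]]]]]

str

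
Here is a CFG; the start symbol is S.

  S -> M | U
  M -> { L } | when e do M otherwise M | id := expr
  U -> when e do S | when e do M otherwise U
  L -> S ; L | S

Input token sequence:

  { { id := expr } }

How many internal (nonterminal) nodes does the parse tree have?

[S [M { [L [S [M { [L [S [M id := expr]]] }]]] }]]

8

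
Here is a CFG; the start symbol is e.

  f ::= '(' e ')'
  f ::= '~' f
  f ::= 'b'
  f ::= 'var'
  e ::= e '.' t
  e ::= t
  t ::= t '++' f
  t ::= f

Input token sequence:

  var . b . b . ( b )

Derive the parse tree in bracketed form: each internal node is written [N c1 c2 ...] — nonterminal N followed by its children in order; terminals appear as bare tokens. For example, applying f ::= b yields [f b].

[e [e [e [e [t [f var]]] . [t [f b]]] . [t [f b]]] . [t [f ( [e [t [f b]]] )]]]

e
e . t
e . t . t
e . t . t . t
t . t . t . t
f . t . t . t
var . t . t . t
var . f . t . t
var . b . t . t
var . b . f . t
var . b . b . t
var . b . b . f
var . b . b . ( e )
var . b . b . ( t )
var . b . b . ( f )
var . b . b . ( b )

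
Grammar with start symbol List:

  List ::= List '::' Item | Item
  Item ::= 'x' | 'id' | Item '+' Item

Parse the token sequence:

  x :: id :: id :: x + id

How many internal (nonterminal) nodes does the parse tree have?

10

[List [List [List [List [Item x]] :: [Item id]] :: [Item id]] :: [Item [Item x] + [Item id]]]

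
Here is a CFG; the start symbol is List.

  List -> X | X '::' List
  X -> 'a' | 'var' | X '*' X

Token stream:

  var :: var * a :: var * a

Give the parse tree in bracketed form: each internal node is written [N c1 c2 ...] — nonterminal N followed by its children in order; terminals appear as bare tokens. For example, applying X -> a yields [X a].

List
X :: List
var :: List
var :: X :: List
var :: X * X :: List
var :: var * X :: List
var :: var * a :: List
var :: var * a :: X
var :: var * a :: X * X
var :: var * a :: var * X
var :: var * a :: var * a

[List [X var] :: [List [X [X var] * [X a]] :: [List [X [X var] * [X a]]]]]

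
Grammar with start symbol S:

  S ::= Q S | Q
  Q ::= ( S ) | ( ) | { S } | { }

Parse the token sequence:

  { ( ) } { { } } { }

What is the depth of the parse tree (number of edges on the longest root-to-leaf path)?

[S [Q { [S [Q ( )]] }] [S [Q { [S [Q { }]] }] [S [Q { }]]]]

5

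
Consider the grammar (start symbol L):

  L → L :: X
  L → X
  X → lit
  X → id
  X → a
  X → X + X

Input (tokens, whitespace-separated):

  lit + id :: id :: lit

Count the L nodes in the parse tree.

3

[L [L [L [X [X lit] + [X id]]] :: [X id]] :: [X lit]]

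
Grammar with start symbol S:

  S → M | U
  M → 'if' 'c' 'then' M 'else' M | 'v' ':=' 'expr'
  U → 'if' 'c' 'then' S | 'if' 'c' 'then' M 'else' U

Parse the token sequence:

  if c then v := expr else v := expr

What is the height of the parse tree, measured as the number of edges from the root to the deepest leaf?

3

[S [M if c then [M v := expr] else [M v := expr]]]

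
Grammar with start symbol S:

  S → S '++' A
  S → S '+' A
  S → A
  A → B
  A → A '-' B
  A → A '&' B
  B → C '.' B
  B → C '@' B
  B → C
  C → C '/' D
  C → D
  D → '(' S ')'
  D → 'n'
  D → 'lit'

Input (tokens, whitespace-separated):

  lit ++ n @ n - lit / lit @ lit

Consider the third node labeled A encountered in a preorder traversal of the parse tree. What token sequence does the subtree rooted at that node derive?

n @ n

[S [S [A [B [C [D lit]]]]] ++ [A [A [B [C [D n]] @ [B [C [D n]]]]] - [B [C [C [D lit]] / [D lit]] @ [B [C [D lit]]]]]]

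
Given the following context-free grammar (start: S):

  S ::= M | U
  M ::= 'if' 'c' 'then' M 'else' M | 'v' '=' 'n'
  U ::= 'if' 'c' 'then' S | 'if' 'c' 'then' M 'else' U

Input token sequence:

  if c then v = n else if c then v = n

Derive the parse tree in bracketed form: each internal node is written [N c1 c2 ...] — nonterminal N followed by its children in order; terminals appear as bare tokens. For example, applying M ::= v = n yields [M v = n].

[S [U if c then [M v = n] else [U if c then [S [M v = n]]]]]

S
U
if c then M else U
if c then v = n else U
if c then v = n else if c then S
if c then v = n else if c then M
if c then v = n else if c then v = n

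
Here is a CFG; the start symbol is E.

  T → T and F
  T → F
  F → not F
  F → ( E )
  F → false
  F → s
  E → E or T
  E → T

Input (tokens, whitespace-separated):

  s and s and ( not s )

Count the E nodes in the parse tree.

2

[E [T [T [T [F s]] and [F s]] and [F ( [E [T [F not [F s]]]] )]]]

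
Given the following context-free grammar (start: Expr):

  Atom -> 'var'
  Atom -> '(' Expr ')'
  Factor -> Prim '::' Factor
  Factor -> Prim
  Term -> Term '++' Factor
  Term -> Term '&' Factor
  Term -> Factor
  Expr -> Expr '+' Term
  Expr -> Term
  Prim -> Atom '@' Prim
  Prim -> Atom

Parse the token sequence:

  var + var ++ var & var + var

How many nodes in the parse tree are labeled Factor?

5

[Expr [Expr [Expr [Term [Factor [Prim [Atom var]]]]] + [Term [Term [Term [Factor [Prim [Atom var]]]] ++ [Factor [Prim [Atom var]]]] & [Factor [Prim [Atom var]]]]] + [Term [Factor [Prim [Atom var]]]]]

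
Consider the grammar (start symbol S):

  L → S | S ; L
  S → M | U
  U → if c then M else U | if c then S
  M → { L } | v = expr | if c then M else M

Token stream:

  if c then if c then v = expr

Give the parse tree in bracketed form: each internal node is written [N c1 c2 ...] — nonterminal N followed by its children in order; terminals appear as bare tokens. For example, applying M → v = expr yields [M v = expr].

[S [U if c then [S [U if c then [S [M v = expr]]]]]]

S
U
if c then S
if c then U
if c then if c then S
if c then if c then M
if c then if c then v = expr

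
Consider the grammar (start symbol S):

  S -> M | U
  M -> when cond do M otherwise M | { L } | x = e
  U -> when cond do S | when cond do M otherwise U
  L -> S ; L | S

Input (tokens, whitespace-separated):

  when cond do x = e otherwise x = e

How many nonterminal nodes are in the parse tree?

4

[S [M when cond do [M x = e] otherwise [M x = e]]]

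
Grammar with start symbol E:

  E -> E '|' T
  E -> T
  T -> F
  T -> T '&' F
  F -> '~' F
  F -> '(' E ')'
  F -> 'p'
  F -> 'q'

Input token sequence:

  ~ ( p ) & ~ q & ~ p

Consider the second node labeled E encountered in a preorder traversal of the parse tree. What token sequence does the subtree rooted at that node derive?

[E [T [T [T [F ~ [F ( [E [T [F p]]] )]]] & [F ~ [F q]]] & [F ~ [F p]]]]

p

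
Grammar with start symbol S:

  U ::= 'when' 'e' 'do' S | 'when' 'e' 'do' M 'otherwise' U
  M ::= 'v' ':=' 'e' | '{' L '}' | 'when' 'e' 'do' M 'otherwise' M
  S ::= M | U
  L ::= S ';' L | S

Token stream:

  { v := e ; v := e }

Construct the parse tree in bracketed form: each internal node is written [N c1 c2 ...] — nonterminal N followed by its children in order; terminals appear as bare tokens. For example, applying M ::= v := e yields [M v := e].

S
M
{ L }
{ S ; L }
{ M ; L }
{ v := e ; L }
{ v := e ; S }
{ v := e ; M }
{ v := e ; v := e }

[S [M { [L [S [M v := e]] ; [L [S [M v := e]]]] }]]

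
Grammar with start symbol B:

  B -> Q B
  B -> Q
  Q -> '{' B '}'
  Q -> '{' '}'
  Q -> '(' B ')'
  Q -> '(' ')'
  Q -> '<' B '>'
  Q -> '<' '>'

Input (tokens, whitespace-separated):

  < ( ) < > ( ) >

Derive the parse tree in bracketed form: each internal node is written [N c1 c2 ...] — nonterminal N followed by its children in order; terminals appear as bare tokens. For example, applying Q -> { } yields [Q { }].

[B [Q < [B [Q ( )] [B [Q < >] [B [Q ( )]]]] >]]

B
Q
< B >
< Q B >
< ( ) B >
< ( ) Q B >
< ( ) < > B >
< ( ) < > Q >
< ( ) < > ( ) >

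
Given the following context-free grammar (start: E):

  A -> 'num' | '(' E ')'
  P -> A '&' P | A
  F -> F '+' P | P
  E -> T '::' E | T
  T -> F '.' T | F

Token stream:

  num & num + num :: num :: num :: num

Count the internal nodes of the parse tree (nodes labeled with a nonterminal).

25

[E [T [F [F [P [A num] & [P [A num]]]] + [P [A num]]]] :: [E [T [F [P [A num]]]] :: [E [T [F [P [A num]]]] :: [E [T [F [P [A num]]]]]]]]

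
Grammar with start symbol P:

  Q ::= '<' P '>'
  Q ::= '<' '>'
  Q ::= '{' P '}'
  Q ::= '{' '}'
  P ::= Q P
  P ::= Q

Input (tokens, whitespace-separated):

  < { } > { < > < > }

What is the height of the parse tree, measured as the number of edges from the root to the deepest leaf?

[P [Q < [P [Q { }]] >] [P [Q { [P [Q < >] [P [Q < >]]] }]]]

6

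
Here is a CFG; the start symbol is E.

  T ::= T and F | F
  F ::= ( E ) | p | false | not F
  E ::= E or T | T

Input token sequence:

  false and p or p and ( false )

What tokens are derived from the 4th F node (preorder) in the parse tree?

( false )

[E [E [T [T [F false]] and [F p]]] or [T [T [F p]] and [F ( [E [T [F false]]] )]]]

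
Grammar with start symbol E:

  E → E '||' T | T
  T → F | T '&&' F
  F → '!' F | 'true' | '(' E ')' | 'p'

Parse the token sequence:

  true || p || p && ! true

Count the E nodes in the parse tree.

3

[E [E [E [T [F true]]] || [T [F p]]] || [T [T [F p]] && [F ! [F true]]]]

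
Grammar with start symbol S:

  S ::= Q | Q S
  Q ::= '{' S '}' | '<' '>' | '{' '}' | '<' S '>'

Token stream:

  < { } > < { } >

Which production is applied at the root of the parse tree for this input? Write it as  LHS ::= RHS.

S ::= Q S

[S [Q < [S [Q { }]] >] [S [Q < [S [Q { }]] >]]]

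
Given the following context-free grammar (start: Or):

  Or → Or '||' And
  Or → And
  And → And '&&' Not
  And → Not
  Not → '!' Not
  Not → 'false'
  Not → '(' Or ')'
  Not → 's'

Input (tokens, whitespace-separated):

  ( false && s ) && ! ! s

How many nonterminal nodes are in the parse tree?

[Or [And [And [Not ( [Or [And [And [Not false]] && [Not s]]] )]] && [Not ! [Not ! [Not s]]]]]

12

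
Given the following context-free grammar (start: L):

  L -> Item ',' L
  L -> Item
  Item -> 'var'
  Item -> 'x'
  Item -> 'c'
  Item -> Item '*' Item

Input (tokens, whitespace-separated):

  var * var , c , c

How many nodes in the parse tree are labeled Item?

[L [Item [Item var] * [Item var]] , [L [Item c] , [L [Item c]]]]

5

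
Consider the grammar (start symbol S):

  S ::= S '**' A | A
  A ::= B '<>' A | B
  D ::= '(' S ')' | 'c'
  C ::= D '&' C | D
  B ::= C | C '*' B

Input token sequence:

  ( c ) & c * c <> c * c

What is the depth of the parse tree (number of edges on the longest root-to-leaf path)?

[S [A [B [C [D ( [S [A [B [C [D c]]]]] )] & [C [D c]]] * [B [C [D c]]]] <> [A [B [C [D c]] * [B [C [D c]]]]]]]

10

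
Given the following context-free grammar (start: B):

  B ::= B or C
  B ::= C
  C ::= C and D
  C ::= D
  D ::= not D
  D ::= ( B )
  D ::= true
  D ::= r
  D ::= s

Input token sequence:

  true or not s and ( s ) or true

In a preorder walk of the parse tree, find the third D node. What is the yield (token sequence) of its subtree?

s

[B [B [B [C [D true]]] or [C [C [D not [D s]]] and [D ( [B [C [D s]]] )]]] or [C [D true]]]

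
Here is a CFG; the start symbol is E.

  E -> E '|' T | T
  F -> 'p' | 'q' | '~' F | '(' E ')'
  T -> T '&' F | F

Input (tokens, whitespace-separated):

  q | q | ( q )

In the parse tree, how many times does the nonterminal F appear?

4

[E [E [E [T [F q]]] | [T [F q]]] | [T [F ( [E [T [F q]]] )]]]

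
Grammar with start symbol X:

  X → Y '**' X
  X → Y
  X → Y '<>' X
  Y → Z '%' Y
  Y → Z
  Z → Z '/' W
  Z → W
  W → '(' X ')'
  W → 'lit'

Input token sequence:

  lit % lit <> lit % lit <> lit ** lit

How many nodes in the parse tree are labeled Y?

6

[X [Y [Z [W lit]] % [Y [Z [W lit]]]] <> [X [Y [Z [W lit]] % [Y [Z [W lit]]]] <> [X [Y [Z [W lit]]] ** [X [Y [Z [W lit]]]]]]]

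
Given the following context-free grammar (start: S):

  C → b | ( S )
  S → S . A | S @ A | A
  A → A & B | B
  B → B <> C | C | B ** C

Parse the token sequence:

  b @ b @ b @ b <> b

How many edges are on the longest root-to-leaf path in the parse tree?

7

[S [S [S [S [A [B [C b]]]] @ [A [B [C b]]]] @ [A [B [C b]]]] @ [A [B [B [C b]] <> [C b]]]]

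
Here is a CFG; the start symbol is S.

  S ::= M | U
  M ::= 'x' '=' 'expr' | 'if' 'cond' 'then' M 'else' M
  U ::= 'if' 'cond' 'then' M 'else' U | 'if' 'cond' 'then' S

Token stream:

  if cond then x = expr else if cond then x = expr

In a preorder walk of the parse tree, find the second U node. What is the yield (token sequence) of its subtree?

[S [U if cond then [M x = expr] else [U if cond then [S [M x = expr]]]]]

if cond then x = expr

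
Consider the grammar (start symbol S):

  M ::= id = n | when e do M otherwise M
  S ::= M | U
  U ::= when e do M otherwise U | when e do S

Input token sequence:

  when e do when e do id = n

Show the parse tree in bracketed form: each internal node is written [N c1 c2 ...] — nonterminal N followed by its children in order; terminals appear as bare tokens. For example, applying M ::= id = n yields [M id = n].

S
U
when e do S
when e do U
when e do when e do S
when e do when e do M
when e do when e do id = n

[S [U when e do [S [U when e do [S [M id = n]]]]]]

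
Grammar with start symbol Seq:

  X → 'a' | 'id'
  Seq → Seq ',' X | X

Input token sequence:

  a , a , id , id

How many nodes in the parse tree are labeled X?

[Seq [Seq [Seq [Seq [X a]] , [X a]] , [X id]] , [X id]]

4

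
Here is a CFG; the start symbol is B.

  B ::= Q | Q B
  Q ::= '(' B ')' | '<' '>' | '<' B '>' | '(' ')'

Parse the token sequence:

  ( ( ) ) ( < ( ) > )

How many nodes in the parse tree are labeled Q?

[B [Q ( [B [Q ( )]] )] [B [Q ( [B [Q < [B [Q ( )]] >]] )]]]

5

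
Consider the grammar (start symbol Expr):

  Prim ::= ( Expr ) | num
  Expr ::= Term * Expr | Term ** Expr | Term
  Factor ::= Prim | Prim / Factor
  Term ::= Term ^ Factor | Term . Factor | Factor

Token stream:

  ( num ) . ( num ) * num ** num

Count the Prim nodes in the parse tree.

[Expr [Term [Term [Factor [Prim ( [Expr [Term [Factor [Prim num]]]] )]]] . [Factor [Prim ( [Expr [Term [Factor [Prim num]]]] )]]] * [Expr [Term [Factor [Prim num]]] ** [Expr [Term [Factor [Prim num]]]]]]

6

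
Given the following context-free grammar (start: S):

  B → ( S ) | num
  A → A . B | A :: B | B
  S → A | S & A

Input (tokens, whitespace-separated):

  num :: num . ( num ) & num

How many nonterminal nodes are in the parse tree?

[S [S [A [A [A [B num]] :: [B num]] . [B ( [S [A [B num]]] )]]] & [A [B num]]]

13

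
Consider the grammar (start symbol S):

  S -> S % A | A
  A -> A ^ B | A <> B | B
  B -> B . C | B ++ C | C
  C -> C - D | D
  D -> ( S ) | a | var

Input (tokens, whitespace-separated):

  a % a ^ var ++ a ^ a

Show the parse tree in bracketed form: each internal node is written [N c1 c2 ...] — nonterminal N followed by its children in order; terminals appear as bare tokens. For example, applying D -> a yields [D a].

S
S % A
A % A
B % A
C % A
D % A
a % A
a % A ^ B
a % A ^ B ^ B
a % B ^ B ^ B
a % C ^ B ^ B
a % D ^ B ^ B
a % a ^ B ^ B
a % a ^ B ++ C ^ B
a % a ^ C ++ C ^ B
a % a ^ D ++ C ^ B
a % a ^ var ++ C ^ B
a % a ^ var ++ D ^ B
a % a ^ var ++ a ^ B
a % a ^ var ++ a ^ C
a % a ^ var ++ a ^ D
a % a ^ var ++ a ^ a

[S [S [A [B [C [D a]]]]] % [A [A [A [B [C [D a]]]] ^ [B [B [C [D var]]] ++ [C [D a]]]] ^ [B [C [D a]]]]]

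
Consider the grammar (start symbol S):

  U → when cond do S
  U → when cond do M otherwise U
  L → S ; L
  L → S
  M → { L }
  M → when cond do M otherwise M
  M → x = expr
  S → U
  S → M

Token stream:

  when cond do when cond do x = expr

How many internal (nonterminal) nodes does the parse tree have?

[S [U when cond do [S [U when cond do [S [M x = expr]]]]]]

6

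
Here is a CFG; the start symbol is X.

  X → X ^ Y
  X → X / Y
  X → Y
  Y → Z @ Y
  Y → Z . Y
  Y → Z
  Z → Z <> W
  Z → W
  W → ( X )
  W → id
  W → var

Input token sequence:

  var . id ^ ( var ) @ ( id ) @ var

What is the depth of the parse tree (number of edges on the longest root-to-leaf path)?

[X [X [Y [Z [W var]] . [Y [Z [W id]]]]] ^ [Y [Z [W ( [X [Y [Z [W var]]]] )]] @ [Y [Z [W ( [X [Y [Z [W id]]]] )]] @ [Y [Z [W var]]]]]]

9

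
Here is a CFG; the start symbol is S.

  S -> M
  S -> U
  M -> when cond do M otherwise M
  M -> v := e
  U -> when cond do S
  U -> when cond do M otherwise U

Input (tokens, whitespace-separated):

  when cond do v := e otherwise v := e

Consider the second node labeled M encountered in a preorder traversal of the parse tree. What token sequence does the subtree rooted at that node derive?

v := e

[S [M when cond do [M v := e] otherwise [M v := e]]]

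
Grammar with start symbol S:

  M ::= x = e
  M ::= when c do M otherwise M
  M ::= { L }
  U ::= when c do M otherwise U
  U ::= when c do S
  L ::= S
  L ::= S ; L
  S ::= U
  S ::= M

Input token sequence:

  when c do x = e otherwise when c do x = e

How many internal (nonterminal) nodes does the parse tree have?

6

[S [U when c do [M x = e] otherwise [U when c do [S [M x = e]]]]]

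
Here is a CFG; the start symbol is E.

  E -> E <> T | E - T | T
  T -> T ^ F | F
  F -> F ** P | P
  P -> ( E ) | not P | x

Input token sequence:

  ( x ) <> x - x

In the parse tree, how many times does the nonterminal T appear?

4

[E [E [E [T [F [P ( [E [T [F [P x]]]] )]]]] <> [T [F [P x]]]] - [T [F [P x]]]]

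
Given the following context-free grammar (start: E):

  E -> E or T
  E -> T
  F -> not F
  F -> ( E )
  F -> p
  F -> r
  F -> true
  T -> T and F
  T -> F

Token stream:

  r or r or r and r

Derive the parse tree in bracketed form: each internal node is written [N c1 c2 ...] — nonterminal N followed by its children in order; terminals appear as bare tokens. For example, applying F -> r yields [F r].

E
E or T
E or T or T
T or T or T
F or T or T
r or T or T
r or F or T
r or r or T
r or r or T and F
r or r or F and F
r or r or r and F
r or r or r and r

[E [E [E [T [F r]]] or [T [F r]]] or [T [T [F r]] and [F r]]]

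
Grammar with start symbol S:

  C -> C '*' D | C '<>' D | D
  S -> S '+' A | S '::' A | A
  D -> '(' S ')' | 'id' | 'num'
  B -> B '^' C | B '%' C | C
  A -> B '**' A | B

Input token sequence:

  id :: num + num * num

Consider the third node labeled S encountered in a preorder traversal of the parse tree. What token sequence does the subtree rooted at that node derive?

id

[S [S [S [A [B [C [D id]]]]] :: [A [B [C [D num]]]]] + [A [B [C [C [D num]] * [D num]]]]]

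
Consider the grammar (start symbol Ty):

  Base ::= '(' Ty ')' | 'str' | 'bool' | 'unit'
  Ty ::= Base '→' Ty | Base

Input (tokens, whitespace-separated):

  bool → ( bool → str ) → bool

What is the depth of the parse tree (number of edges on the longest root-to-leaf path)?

6

[Ty [Base bool] → [Ty [Base ( [Ty [Base bool] → [Ty [Base str]]] )] → [Ty [Base bool]]]]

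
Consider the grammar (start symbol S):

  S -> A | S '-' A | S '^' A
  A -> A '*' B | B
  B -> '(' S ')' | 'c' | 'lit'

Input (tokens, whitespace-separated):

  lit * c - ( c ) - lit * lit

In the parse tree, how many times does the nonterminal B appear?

6

[S [S [S [A [A [B lit]] * [B c]]] - [A [B ( [S [A [B c]]] )]]] - [A [A [B lit]] * [B lit]]]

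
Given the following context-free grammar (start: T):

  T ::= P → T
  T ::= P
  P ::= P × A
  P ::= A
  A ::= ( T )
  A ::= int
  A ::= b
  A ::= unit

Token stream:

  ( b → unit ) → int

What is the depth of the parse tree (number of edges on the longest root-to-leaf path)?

7

[T [P [A ( [T [P [A b]] → [T [P [A unit]]]] )]] → [T [P [A int]]]]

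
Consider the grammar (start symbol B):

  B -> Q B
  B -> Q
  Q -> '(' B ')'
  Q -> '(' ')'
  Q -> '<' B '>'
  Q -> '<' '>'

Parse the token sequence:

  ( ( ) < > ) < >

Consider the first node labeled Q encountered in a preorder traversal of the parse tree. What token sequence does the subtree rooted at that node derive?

( ( ) < > )

[B [Q ( [B [Q ( )] [B [Q < >]]] )] [B [Q < >]]]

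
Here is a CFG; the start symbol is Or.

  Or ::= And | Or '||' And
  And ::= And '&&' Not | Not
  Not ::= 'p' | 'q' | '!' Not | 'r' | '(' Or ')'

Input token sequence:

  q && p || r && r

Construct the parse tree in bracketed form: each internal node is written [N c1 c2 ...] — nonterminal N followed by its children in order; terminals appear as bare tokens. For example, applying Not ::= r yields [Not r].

Or
Or || And
And || And
And && Not || And
Not && Not || And
q && Not || And
q && p || And
q && p || And && Not
q && p || Not && Not
q && p || r && Not
q && p || r && r

[Or [Or [And [And [Not q]] && [Not p]]] || [And [And [Not r]] && [Not r]]]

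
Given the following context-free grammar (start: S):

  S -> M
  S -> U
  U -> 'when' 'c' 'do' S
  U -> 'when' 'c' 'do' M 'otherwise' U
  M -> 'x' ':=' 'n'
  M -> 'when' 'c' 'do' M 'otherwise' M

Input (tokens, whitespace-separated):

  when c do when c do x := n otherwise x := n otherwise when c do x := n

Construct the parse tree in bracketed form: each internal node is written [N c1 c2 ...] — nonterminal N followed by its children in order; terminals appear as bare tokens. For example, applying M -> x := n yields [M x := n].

[S [U when c do [M when c do [M x := n] otherwise [M x := n]] otherwise [U when c do [S [M x := n]]]]]

S
U
when c do M otherwise U
when c do when c do M otherwise M otherwise U
when c do when c do x := n otherwise M otherwise U
when c do when c do x := n otherwise x := n otherwise U
when c do when c do x := n otherwise x := n otherwise when c do S
when c do when c do x := n otherwise x := n otherwise when c do M
when c do when c do x := n otherwise x := n otherwise when c do x := n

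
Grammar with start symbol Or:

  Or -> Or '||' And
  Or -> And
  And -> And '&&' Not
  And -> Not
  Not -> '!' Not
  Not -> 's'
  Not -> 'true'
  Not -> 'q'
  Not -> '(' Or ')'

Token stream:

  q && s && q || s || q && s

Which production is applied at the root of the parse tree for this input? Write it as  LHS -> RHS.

[Or [Or [Or [And [And [And [Not q]] && [Not s]] && [Not q]]] || [And [Not s]]] || [And [And [Not q]] && [Not s]]]

Or -> Or '||' And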